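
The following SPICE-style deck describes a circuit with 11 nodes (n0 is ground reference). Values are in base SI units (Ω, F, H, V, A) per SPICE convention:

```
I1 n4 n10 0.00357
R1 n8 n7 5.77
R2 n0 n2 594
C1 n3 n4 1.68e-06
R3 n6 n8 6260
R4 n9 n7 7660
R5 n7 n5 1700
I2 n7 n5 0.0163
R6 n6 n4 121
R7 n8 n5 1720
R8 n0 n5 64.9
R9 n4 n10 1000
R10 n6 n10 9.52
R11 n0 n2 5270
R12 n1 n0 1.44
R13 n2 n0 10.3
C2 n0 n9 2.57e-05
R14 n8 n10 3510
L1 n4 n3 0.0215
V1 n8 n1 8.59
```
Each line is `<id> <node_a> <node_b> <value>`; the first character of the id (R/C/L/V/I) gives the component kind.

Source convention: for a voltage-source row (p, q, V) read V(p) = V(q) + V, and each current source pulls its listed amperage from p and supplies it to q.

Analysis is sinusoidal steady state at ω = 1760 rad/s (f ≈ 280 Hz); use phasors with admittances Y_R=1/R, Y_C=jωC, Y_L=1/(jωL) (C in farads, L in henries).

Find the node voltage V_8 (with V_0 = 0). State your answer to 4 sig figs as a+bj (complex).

Apply KCL at each of the 10 non-ground nodes and solve the resulting linear system.
Node n1: branches {R12, V1} → V_1 = -0.03669-4.548e-06j
Node n2: branches {R2, R11, R13} → V_2 = 0.000+0.000j
Node n3: branches {C1, L1} → V_3 = 8.152-4.548e-06j
Node n4: branches {I1, C1, R6, R9, L1} → V_4 = 8.152-4.548e-06j
Node n5: branches {R5, I2, R7, R8} → V_5 = 1.582-9.679e-07j
Node n6: branches {R3, R6, R10} → V_6 = 8.534-4.548e-06j
Node n7: branches {R1, R4, R5, I2} → V_7 = 8.430-2.278e-05j
Node n8: branches {R1, R3, R7, R14, V1} → V_8 = 8.553-4.548e-06j
Node n9: branches {R4, C2} → V_9 = 7.015e-05-0.02433j
Node n10: branches {I1, R9, R10, R14} → V_10 = 8.564-4.548e-06j
Source currents: i(V1)=-0.02548-3.158e-06j

8.553-4.548e-06j V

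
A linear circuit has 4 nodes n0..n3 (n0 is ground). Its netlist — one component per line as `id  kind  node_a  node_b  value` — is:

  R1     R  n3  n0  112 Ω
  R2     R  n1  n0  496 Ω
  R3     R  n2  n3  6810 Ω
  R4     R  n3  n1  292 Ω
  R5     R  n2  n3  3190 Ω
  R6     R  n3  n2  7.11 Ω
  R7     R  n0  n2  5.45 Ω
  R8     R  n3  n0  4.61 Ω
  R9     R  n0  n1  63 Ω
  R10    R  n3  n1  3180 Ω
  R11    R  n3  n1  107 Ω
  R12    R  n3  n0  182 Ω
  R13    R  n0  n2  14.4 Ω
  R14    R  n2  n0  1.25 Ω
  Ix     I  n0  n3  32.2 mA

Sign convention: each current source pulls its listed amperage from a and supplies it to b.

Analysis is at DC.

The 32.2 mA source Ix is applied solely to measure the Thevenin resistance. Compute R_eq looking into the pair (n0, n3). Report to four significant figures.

R_eq = 2.752 Ω

Apply KCL at each of the 3 non-ground nodes and solve the resulting linear system.
Node n1: branches {R2, R4, R9, R10, R11} → V_1 = 0.03744
Node n2: branches {R3, R5, R6, R7, R13, R14} → V_2 = 0.01047
Node n3: branches {R1, R3, R4, R5, R6, R8, R10, R11, R12, Ix} → V_3 = 0.08862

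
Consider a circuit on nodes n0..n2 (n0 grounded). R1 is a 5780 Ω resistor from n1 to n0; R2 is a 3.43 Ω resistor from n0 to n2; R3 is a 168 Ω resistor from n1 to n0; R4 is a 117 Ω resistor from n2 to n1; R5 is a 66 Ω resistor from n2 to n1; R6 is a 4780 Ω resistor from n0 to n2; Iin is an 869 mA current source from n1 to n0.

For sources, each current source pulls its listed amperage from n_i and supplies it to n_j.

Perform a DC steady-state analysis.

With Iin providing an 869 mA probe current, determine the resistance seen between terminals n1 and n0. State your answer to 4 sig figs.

R_eq = 35.66 Ω

Element admittances at DC:
  Y(R1) = 0.0001730 S between n1,n0
  Y(R2) = 0.2915 S between n0,n2
  Y(R3) = 0.005952 S between n1,n0
  Y(R4) = 0.008547 S between n2,n1
  Y(R5) = 0.01515 S between n2,n1
  Y(R6) = 0.0002092 S between n0,n2
  Iin: injects 0.869 A into n0 (from n1)
Assemble and solve the 2×2 MNA system:
  V(n1)=-30.99  V(n2)=-2.328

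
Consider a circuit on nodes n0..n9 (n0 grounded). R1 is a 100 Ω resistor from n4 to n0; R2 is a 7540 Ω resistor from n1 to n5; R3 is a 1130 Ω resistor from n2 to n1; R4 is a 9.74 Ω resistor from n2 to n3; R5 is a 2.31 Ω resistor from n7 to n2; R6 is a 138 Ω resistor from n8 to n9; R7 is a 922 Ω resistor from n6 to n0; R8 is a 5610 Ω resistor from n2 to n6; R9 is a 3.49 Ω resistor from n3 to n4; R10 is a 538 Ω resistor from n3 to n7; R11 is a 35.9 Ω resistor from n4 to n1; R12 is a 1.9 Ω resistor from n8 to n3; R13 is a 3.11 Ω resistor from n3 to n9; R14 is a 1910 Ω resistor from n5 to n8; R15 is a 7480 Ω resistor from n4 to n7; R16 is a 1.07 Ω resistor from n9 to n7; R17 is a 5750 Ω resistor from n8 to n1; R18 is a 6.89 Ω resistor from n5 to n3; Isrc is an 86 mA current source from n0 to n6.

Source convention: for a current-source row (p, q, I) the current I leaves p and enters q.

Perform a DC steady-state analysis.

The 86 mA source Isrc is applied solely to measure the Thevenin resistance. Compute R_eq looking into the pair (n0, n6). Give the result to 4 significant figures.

R_eq = 794.0 Ω

Element admittances at DC:
  Y(R1) = 0.01000 S between n4,n0
  Y(R2) = 0.0001326 S between n1,n5
  Y(R3) = 0.0008850 S between n2,n1
  Y(R4) = 0.1027 S between n2,n3
  Y(R5) = 0.4329 S between n7,n2
  Y(R6) = 0.007246 S between n8,n9
  Y(R7) = 0.001085 S between n6,n0
  Y(R8) = 0.0001783 S between n2,n6
  Y(R9) = 0.2865 S between n3,n4
  Y(R10) = 0.001859 S between n3,n7
  Y(R11) = 0.02786 S between n4,n1
  Y(R12) = 0.5263 S between n8,n3
  Y(R13) = 0.3215 S between n3,n9
  Y(R14) = 0.0005236 S between n5,n8
  Y(R15) = 0.0001337 S between n4,n7
  Y(R16) = 0.9346 S between n9,n7
  Y(R17) = 0.0001739 S between n8,n1
  Y(R18) = 0.1451 S between n5,n3
  Isrc: injects 0.086 A into n6 (from n0)
Assemble and solve the 9×9 MNA system:
  V(n1)=1.197  V(n2)=1.281  V(n3)=1.236  V(n4)=1.194  V(n5)=1.236  V(n6)=68.28  V(n7)=1.265  V(n8)=1.236  V(n9)=1.257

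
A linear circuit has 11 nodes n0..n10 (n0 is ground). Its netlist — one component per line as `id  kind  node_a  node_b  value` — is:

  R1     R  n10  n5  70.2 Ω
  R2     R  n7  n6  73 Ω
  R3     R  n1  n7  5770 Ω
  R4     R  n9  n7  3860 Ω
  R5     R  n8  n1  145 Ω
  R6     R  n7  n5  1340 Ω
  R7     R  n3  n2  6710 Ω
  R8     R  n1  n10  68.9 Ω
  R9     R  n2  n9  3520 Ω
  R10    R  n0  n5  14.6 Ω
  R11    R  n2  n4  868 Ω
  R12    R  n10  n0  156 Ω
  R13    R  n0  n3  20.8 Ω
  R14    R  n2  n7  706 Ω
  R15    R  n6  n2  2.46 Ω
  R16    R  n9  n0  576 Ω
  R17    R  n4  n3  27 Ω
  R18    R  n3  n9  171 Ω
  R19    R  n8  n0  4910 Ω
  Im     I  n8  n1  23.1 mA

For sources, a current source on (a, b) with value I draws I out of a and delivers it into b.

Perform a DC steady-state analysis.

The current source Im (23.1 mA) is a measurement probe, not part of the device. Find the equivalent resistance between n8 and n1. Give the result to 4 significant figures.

MNA unknowns: 10 node voltages V₁..V_10
R1: Y=0.01425 on G[10,5]
R2: Y=0.01370 on G[7,6]
R3: Y=0.0001733 on G[1,7]
R4: Y=0.0002591 on G[9,7]
R5: Y=0.006897 on G[8,1]
R6: Y=0.0007463 on G[7,5]
R7: Y=0.0001490 on G[3,2]
R8: Y=0.01451 on G[1,10]
R9: Y=0.0002841 on G[2,9]
R10: Y=0.06849 on G[0,5]
R11: Y=0.001152 on G[2,4]
R12: Y=0.006410 on G[10,0]
R13: Y=0.04808 on G[0,3]
R14: Y=0.001416 on G[2,7]
R15: Y=0.4065 on G[6,2]
R16: Y=0.001736 on G[9,0]
R17: Y=0.03704 on G[4,3]
R18: Y=0.005848 on G[3,9]
R19: Y=0.0002037 on G[8,0]
Im: z[8]−=0.0231, z[1]+=0.0231
solve → V1=0.07861, V2=0.006573, V3=0.0002161, V4=0.0004078, V5=0.006016, V6=0.006595, V7=0.007237, V8=-3.177, V9=0.0006159, V10=0.03488

R_eq = 140.9 Ω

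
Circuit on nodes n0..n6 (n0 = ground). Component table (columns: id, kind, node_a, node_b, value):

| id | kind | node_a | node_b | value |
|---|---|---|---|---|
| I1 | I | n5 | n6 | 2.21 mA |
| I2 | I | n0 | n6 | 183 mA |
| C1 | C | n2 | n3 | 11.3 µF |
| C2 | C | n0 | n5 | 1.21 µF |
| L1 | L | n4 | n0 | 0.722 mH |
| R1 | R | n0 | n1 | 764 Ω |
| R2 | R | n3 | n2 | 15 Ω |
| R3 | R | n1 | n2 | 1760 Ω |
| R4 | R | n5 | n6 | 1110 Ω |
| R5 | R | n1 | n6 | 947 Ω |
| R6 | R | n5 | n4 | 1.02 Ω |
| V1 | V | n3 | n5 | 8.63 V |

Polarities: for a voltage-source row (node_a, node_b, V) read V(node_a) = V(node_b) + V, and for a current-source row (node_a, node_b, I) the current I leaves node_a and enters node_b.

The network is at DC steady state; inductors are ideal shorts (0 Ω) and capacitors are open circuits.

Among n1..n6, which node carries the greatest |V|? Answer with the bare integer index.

Element admittances at DC:
  I1: injects 0.00221 A into n6 (from n5)
  I2: injects 0.183 A into n6 (from n0)
  Y(C1) = 0.000 S between n2,n3
  Y(C2) = 0.000 S between n0,n5
  L1: short n4↔n0 (DC inductor)
  Y(R1) = 0.001309 S between n0,n1
  Y(R2) = 0.06667 S between n3,n2
  Y(R3) = 0.0005682 S between n1,n2
  Y(R4) = 0.0009009 S between n5,n6
  Y(R5) = 0.001056 S between n1,n6
  Y(R6) = 0.9804 S between n5,n4
  V1: constraint V(n3)−V(n5) = 8.63
Assemble and solve the 8×8 MNA system:
  V(n1)=44.50  V(n2)=9.059  V(n3)=8.757  V(n4)=0.000  V(n5)=0.1273  V(n6)=118.7
  i(L1)=0.1248  i(V1)=0.02013

6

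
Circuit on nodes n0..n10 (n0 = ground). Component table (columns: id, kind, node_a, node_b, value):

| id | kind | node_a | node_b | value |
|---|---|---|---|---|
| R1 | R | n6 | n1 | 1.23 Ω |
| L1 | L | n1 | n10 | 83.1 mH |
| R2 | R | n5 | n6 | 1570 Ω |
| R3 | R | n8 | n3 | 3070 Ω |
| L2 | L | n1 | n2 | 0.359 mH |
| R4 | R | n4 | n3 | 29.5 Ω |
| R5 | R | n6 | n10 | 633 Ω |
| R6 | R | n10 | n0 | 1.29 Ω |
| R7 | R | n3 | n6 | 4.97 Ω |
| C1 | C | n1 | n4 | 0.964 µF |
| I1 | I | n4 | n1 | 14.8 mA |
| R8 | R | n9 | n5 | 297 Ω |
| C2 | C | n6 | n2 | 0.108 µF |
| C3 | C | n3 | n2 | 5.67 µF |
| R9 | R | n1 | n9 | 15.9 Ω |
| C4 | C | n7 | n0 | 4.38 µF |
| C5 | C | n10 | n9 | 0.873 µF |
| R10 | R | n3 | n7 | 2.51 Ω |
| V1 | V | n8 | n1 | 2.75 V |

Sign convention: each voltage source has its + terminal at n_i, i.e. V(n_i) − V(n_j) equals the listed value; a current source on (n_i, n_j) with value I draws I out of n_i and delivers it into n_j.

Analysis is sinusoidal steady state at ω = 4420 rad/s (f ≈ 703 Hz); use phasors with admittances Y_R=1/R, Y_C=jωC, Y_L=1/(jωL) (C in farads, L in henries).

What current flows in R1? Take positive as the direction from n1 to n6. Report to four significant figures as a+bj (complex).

0.01276-0.004276j A

MNA unknowns: 10 node voltages V₁..V_10 plus 1 source current (V1)
R1: Y=0.8130+0.000j on G[6,1]
L1: Y=0.000-0.002723j on G[1,10]
R2: Y=0.0006369+0.000j on G[5,6]
R3: Y=0.0003257+0.000j on G[8,3]
L2: Y=0.000-0.6302j on G[1,2]
R4: Y=0.03390+0.000j on G[4,3]
R5: Y=0.001580+0.000j on G[6,10]
R6: Y=0.7752+0.000j on G[10,0]
R7: Y=0.2012+0.000j on G[3,6]
C1: Y=0.000+0.004261j on G[1,4]
I1: z[4]−=0.0148, z[1]+=0.0148
R8: Y=0.003367+0.000j on G[9,5]
C2: Y=0.000+0.0004774j on G[6,2]
C3: Y=0.000+0.02506j on G[3,2]
R9: Y=0.06289+0.000j on G[1,9]
C4: Y=0.000+0.01936j on G[7,0]
C5: Y=0.000+0.003859j on G[10,9]
R10: Y=0.3984+0.000j on G[3,7]
V1: row V8−V1=2.75, i_V1 at 8,1
solve → V1=0.07543-0.01962j, V2=0.07870-0.02072j, V3=-0.003255+0.006759j, V4=-0.4286+0.07011j, V5=0.07159-0.02251j, V6=0.05974-0.01436j, V7=-0.002919+0.006900j, V8=2.825-0.01962j, V9=0.07383-0.02406j, V10=0.0001723+7.291e-05j
aux → i_V1=-0.0009214+8.592e-06j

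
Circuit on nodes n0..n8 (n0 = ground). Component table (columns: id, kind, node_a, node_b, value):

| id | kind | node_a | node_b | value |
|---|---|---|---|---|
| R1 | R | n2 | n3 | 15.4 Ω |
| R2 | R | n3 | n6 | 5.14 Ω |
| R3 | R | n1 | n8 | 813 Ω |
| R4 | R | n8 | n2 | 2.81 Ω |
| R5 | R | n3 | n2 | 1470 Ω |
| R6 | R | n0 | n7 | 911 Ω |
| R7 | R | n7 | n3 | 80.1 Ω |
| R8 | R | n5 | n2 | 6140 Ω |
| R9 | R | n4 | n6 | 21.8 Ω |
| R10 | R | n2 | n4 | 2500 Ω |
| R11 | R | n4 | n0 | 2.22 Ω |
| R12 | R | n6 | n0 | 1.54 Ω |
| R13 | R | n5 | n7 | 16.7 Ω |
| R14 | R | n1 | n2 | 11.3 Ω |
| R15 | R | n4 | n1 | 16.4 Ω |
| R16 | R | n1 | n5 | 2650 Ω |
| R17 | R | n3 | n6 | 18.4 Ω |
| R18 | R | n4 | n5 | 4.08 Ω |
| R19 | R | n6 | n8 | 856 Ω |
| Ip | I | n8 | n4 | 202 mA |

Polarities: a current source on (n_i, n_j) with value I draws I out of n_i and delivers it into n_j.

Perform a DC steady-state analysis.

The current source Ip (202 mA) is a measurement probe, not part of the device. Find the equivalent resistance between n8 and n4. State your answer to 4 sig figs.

R_eq = 14.69 Ω

Element admittances at DC:
  Y(R1) = 0.06494 S between n2,n3
  Y(R2) = 0.1946 S between n3,n6
  Y(R3) = 0.001230 S between n1,n8
  Y(R4) = 0.3559 S between n8,n2
  Y(R5) = 0.0006803 S between n3,n2
  Y(R6) = 0.001098 S between n0,n7
  Y(R7) = 0.01248 S between n7,n3
  Y(R8) = 0.0001629 S between n5,n2
  Y(R9) = 0.04587 S between n4,n6
  Y(R10) = 0.0004000 S between n2,n4
  Y(R11) = 0.4505 S between n4,n0
  Y(R12) = 0.6494 S between n6,n0
  Y(R13) = 0.05988 S between n5,n7
  Y(R14) = 0.08850 S between n1,n2
  Y(R15) = 0.06098 S between n4,n1
  Y(R16) = 0.0003774 S between n1,n5
  Y(R17) = 0.05435 S between n3,n6
  Y(R18) = 0.2451 S between n4,n5
  Y(R19) = 0.001168 S between n6,n8
  Ip: injects 0.202 A into n4 (from n8)
Assemble and solve the 8×8 MNA system:
  V(n1)=-1.239  V(n2)=-2.215  V(n3)=-0.5479  V(n4)=0.1989  V(n5)=0.1649  V(n6)=-0.1380  V(n7)=0.04133  V(n8)=-2.768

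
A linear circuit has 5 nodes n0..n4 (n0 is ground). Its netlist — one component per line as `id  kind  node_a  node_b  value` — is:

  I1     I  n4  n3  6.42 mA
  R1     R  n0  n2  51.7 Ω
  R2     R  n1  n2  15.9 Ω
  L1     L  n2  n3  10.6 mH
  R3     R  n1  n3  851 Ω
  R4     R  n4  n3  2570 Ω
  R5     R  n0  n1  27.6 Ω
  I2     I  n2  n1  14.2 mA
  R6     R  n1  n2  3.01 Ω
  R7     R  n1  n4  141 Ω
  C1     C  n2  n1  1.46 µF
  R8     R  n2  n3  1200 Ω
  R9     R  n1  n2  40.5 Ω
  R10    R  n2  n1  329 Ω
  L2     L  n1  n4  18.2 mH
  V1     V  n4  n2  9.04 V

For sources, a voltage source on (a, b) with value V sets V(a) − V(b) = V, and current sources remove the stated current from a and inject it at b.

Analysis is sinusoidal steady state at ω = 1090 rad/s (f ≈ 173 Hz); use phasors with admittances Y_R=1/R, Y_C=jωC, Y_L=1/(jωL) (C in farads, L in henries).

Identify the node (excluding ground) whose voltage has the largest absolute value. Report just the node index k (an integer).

Apply KCL at each of the 4 non-ground nodes and solve the resulting linear system.
Node n1: branches {R2, R3, R5, I2, R6, R7, C1, R9, R10, L2} → V_1 = 0.09955-0.3464j
Node n2: branches {R1, R2, L1, I2, R6, C1, R8, R9, R10, V1} → V_2 = -0.1865+0.6488j
Node n3: branches {I1, L1, R3, R4, R8} → V_3 = -0.1697+0.7670j
Node n4: branches {I1, R4, R7, L2, V1} → V_4 = 8.854+0.6488j
Source currents: i(V1)=-0.1222+0.4343j

4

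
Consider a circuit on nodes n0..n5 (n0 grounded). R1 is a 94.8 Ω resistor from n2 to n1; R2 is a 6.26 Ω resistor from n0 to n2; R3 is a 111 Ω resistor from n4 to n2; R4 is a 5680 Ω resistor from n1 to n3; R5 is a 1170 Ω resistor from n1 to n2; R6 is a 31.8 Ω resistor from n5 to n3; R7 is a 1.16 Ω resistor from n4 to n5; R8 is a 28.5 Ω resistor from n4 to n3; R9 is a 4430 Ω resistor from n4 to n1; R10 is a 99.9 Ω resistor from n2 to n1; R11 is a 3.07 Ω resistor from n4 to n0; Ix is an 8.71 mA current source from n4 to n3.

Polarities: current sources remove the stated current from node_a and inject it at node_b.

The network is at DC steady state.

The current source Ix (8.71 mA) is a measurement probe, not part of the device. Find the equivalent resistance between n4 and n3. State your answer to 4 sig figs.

R_eq = 15.24 Ω

MNA unknowns: 5 node voltages V₁..V_5
R1: Y=0.01055 on G[2,1]
R2: Y=0.1597 on G[0,2]
R3: Y=0.009009 on G[4,2]
R4: Y=0.0001761 on G[1,3]
R5: Y=0.0008547 on G[1,2]
R6: Y=0.03145 on G[5,3]
R7: Y=0.8621 on G[4,5]
R8: Y=0.03509 on G[4,3]
R9: Y=0.0002257 on G[4,1]
R10: Y=0.01001 on G[2,1]
R11: Y=0.3257 on G[4,0]
Ix: z[4]−=0.00871, z[3]+=0.00871
solve → V1=0.001200, V2=0.0001320, V3=0.1327, V4=-6.476e-05, V5=0.004608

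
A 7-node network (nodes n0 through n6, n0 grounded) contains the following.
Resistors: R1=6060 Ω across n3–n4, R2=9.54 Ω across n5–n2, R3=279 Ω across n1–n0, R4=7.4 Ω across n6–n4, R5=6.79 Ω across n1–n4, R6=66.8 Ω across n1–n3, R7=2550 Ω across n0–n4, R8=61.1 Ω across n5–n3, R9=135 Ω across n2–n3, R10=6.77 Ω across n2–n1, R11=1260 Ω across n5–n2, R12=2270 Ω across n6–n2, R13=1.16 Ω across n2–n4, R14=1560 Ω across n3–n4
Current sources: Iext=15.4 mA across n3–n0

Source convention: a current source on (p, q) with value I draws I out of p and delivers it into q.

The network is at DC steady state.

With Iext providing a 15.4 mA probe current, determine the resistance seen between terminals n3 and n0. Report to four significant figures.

R_eq = 279.2 Ω

Element admittances at DC:
  Y(R1) = 0.0001650 S between n3,n4
  Y(R2) = 0.1048 S between n5,n2
  Y(R3) = 0.003584 S between n1,n0
  Y(R4) = 0.1351 S between n6,n4
  Y(R5) = 0.1473 S between n1,n4
  Y(R6) = 0.01497 S between n1,n3
  Y(R7) = 0.0003922 S between n0,n4
  Y(R8) = 0.01637 S between n5,n3
  Y(R9) = 0.007407 S between n2,n3
  Y(R10) = 0.1477 S between n2,n1
  Y(R11) = 0.0007937 S between n5,n2
  Y(R12) = 0.0004405 S between n6,n2
  Y(R13) = 0.8621 S between n2,n4
  Y(R14) = 0.0006410 S between n3,n4
  Iext: injects 0.0154 A into n0 (from n3)
Assemble and solve the 6×6 MNA system:
  V(n1)=-3.871  V(n2)=-3.899  V(n3)=-4.299  V(n4)=-3.893  V(n5)=-3.952  V(n6)=-3.893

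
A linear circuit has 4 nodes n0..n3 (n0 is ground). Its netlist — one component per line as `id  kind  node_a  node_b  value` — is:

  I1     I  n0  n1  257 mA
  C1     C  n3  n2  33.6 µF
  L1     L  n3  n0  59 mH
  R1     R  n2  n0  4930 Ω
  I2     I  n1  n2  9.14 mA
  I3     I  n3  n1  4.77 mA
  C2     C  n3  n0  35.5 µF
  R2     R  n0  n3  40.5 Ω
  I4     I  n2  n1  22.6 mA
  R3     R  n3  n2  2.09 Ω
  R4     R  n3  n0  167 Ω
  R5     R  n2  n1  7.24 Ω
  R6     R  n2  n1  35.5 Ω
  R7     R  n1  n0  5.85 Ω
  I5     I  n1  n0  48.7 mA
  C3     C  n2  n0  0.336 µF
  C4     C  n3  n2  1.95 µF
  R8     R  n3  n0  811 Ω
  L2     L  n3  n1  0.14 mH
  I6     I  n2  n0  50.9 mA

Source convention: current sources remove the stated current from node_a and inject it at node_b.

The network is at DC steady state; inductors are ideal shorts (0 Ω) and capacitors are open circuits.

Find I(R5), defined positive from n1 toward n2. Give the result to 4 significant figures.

Element admittances at DC:
  I1: injects 0.257 A into n1 (from n0)
  Y(C1) = 0.000 S between n3,n2
  L1: short n3↔n0 (DC inductor)
  Y(R1) = 0.0002028 S between n2,n0
  I2: injects 0.00914 A into n2 (from n1)
  I3: injects 0.00477 A into n1 (from n3)
  Y(C2) = 0.000 S between n3,n0
  Y(R2) = 0.02469 S between n0,n3
  I4: injects 0.0226 A into n1 (from n2)
  Y(R3) = 0.4785 S between n3,n2
  Y(R4) = 0.005988 S between n3,n0
  Y(R5) = 0.1381 S between n2,n1
  Y(R6) = 0.02817 S between n2,n1
  Y(R7) = 0.1709 S between n1,n0
  I5: injects 0.0487 A into n0 (from n1)
  Y(C3) = 0.000 S between n2,n0
  Y(C4) = 0.000 S between n3,n2
  Y(R8) = 0.001233 S between n3,n0
  L2: short n3↔n1 (DC inductor)
  I6: injects 0.0509 A into n0 (from n2)
Assemble and solve the 5×5 MNA system:
  V(n1)=0.000  V(n2)=-0.09979  V(n3)=0.000
  i(L1)=0.1574  i(L2)=-0.2099

0.01378 A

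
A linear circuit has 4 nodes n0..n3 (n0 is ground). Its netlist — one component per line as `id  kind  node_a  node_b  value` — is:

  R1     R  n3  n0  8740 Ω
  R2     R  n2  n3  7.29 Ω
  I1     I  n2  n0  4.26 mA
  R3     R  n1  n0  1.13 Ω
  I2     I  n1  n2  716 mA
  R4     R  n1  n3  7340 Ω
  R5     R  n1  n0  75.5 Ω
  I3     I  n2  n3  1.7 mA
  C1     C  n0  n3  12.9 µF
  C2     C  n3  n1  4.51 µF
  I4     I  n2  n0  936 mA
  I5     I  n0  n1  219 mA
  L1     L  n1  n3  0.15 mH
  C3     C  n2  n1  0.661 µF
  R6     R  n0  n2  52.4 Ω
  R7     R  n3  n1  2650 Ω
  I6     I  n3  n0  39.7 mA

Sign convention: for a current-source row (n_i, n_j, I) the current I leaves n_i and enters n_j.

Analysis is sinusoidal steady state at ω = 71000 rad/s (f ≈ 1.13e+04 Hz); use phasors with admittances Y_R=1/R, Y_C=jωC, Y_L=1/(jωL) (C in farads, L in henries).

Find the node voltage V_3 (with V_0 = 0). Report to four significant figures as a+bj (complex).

-0.09292+0.2103j V

Element admittances at ω=71000 rad/s:
  Y(R1) = 0.0001144+0.000j S between n3,n0
  Y(R2) = 0.1372+0.000j S between n2,n3
  I1: injects 0.00426 A into n0 (from n2)
  Y(R3) = 0.8850+0.000j S between n1,n0
  I2: injects 0.716 A into n2 (from n1)
  Y(R4) = 0.0001362+0.000j S between n1,n3
  Y(R5) = 0.01325+0.000j S between n1,n0
  I3: injects 0.0017 A into n3 (from n2)
  Y(C1) = 0.000+0.9159j S between n0,n3
  Y(C2) = 0.000+0.3202j S between n3,n1
  I4: injects 0.936 A into n0 (from n2)
  I5: injects 0.219 A into n1 (from n0)
  Y(L1) = 0.000-0.09390j S between n1,n3
  Y(C3) = 0.000+0.04693j S between n2,n1
  Y(R6) = 0.01908+0.000j S between n0,n2
  Y(R7) = 0.0003774+0.000j S between n3,n1
  I6: injects 0.0397 A into n0 (from n3)
Assemble and solve the 3×3 MNA system:
  V(n1)=-0.6025+0.08556j  V(n2)=-1.424+0.4313j  V(n3)=-0.09292+0.2103j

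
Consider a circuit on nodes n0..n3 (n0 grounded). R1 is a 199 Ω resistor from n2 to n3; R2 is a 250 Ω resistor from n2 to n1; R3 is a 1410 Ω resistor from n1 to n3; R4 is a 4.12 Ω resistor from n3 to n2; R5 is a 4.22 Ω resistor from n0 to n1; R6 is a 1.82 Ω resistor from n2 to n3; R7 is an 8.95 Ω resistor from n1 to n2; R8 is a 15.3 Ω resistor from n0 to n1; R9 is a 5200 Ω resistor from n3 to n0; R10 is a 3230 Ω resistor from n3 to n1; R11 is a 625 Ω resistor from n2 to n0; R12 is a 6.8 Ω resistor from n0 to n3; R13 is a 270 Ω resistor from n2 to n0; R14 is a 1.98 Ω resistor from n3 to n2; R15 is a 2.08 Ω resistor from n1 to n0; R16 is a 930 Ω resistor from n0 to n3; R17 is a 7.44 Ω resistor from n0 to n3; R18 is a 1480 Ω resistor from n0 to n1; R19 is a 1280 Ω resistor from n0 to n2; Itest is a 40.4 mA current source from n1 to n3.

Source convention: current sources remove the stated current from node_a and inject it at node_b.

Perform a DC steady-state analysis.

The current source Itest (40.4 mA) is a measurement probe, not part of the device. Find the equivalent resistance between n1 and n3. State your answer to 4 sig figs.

R_eq = 3.148 Ω

MNA unknowns: 3 node voltages V₁..V_3
R1: Y=0.005025 on G[2,3]
R2: Y=0.004000 on G[2,1]
R3: Y=0.0007092 on G[1,3]
R4: Y=0.2427 on G[3,2]
R5: Y=0.2370 on G[0,1]
R6: Y=0.5495 on G[2,3]
R7: Y=0.1117 on G[1,2]
R8: Y=0.06536 on G[0,1]
R9: Y=0.0001923 on G[3,0]
R10: Y=0.0003096 on G[3,1]
R11: Y=0.001600 on G[2,0]
R12: Y=0.1471 on G[0,3]
R13: Y=0.003704 on G[2,0]
R14: Y=0.5051 on G[3,2]
R15: Y=0.4808 on G[1,0]
R16: Y=0.001075 on G[0,3]
R17: Y=0.1344 on G[0,3]
R18: Y=0.0006757 on G[0,1]
R19: Y=0.0007813 on G[0,2]
Itest: z[1]−=0.0404, z[3]+=0.0404
solve → V1=-0.03419, V2=0.08226, V3=0.09300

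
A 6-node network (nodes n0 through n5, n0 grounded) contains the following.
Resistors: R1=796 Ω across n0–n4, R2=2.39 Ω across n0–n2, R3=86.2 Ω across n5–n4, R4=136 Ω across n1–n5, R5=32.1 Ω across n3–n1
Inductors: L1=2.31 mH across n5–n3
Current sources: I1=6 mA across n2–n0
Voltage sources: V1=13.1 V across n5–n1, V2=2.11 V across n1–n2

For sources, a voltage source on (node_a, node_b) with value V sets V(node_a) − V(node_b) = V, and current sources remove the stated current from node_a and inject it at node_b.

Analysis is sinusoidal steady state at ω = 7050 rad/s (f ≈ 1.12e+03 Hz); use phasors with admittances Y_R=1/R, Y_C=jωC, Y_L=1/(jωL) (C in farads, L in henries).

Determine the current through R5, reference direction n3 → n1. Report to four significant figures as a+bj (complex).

0.3246-0.1647j A

MNA unknowns: 5 node voltages V₁..V_5 plus 2 source currents (V1, V2)
R1: Y=0.001256+0.000j on G[0,4]
L1: Y=0.000-0.06140j on G[5,3]
R2: Y=0.4184+0.000j on G[0,2]
R3: Y=0.01160+0.000j on G[5,4]
I1: z[2]−=0.006, z[0]+=0.006
R4: Y=0.007353+0.000j on G[1,5]
R5: Y=0.03115+0.000j on G[3,1]
V1: row V5−V1=13.1, i_V1 at 5,1
V2: row V1−V2=2.11, i_V2 at 1,2
solve → V1=2.055+0.000j, V2=-0.05540+0.000j, V3=12.47-5.286j, V4=13.67+0.000j, V5=15.15+0.000j
aux → i_V1=-0.4381+0.1647j, i_V2=-0.01718+0.000j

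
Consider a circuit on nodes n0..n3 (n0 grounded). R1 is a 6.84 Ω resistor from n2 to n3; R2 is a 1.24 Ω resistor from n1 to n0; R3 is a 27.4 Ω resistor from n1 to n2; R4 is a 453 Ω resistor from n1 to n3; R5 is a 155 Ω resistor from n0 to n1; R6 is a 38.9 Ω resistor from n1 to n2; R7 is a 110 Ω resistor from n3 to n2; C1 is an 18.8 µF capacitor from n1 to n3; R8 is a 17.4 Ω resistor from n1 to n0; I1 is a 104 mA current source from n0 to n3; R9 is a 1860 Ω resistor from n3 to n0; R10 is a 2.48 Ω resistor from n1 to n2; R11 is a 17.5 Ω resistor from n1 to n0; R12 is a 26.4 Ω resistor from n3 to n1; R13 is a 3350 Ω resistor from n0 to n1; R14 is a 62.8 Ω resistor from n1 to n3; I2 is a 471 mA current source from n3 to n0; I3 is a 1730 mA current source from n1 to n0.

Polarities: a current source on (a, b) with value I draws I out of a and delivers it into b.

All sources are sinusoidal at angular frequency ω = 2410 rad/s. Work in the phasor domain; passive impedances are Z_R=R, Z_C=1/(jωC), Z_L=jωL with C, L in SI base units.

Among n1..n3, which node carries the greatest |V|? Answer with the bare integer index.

3

Apply KCL at each of the 3 non-ground nodes and solve the resulting linear system.
Node n1: branches {R2, R3, R4, R5, R6, C1, R8, R10, R11, R12, R13, R14, I3} → V_1 = -2.258-0.0003001j
Node n2: branches {R1, R3, R6, R7, R10} → V_2 = -2.753+0.1294j
Node n3: branches {R1, R4, R7, C1, I1, R9, R12, R14, I2} → V_3 = -4.236+0.5180j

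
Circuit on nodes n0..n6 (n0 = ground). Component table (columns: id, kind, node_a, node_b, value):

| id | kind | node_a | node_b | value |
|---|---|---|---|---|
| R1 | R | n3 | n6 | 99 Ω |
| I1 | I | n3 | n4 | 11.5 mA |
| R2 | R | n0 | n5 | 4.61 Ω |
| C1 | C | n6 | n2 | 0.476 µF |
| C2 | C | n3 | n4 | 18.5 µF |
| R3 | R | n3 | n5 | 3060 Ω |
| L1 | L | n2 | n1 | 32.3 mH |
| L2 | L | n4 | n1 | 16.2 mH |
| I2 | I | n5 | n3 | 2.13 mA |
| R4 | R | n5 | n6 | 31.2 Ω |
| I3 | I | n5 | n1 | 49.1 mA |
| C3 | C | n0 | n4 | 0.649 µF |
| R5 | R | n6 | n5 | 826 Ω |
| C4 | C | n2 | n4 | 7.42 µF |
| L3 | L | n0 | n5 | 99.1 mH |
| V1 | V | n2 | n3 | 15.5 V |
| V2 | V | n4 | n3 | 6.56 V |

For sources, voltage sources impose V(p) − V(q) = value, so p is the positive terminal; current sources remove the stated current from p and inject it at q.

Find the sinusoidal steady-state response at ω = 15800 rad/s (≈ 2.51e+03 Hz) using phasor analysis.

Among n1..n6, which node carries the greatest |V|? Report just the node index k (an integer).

2

Element admittances at ω=15800 rad/s:
  Y(R1) = 0.01010+0.000j S between n3,n6
  I1: injects 0.0115 A into n4 (from n3)
  Y(R2) = 0.2169+0.000j S between n0,n5
  Y(C1) = 0.000+0.007521j S between n6,n2
  Y(C2) = 0.000+0.2923j S between n3,n4
  Y(R3) = 0.0003268+0.000j S between n3,n5
  Y(L1) = 0.000-0.001959j S between n2,n1
  Y(L2) = 0.000-0.003907j S between n4,n1
  I2: injects 0.00213 A into n3 (from n5)
  Y(R4) = 0.03205+0.000j S between n5,n6
  I3: injects 0.0491 A into n1 (from n5)
  Y(C3) = 0.000+0.01025j S between n0,n4
  Y(R5) = 0.001211+0.000j S between n6,n5
  Y(C4) = 0.000+0.1172j S between n2,n4
  Y(L3) = 0.000-0.0006387j S between n0,n5
  V1: constraint V(n2)−V(n3) = 15.5
  V2: constraint V(n4)−V(n3) = 6.56
Assemble and solve the 8×8 MNA system:
  V(n1)=2.761+1.957j  V(n2)=8.714-6.413j  V(n3)=-6.786-6.413j  V(n4)=-0.2255-6.413j  V(n5)=-0.3032+0.009769j  V(n6)=-0.6763+0.1424j
  i(V1)=-0.03290-1.107j  i(V2)=-0.02156-0.8788j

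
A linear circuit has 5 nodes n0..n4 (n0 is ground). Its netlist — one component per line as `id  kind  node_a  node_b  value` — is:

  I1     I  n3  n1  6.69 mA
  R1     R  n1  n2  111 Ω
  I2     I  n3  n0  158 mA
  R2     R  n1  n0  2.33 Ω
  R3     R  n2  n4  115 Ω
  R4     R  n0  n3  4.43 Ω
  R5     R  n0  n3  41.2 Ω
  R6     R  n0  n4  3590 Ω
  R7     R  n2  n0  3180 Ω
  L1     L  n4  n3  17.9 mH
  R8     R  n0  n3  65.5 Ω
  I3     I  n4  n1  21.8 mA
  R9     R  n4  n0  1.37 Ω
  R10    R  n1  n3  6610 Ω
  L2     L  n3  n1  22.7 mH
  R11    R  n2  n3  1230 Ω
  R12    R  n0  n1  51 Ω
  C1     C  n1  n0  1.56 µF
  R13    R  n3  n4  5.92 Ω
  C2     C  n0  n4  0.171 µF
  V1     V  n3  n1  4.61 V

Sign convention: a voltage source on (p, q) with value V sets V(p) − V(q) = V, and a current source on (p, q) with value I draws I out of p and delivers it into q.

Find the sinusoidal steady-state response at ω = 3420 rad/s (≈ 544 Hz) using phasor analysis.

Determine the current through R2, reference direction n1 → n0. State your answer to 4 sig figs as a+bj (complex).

Element admittances at ω=3420 rad/s:
  I1: injects 0.00669 A into n1 (from n3)
  Y(R1) = 0.009009+0.000j S between n1,n2
  I2: injects 0.158 A into n0 (from n3)
  Y(R2) = 0.4292+0.000j S between n1,n0
  Y(R3) = 0.008696+0.000j S between n2,n4
  Y(R4) = 0.2257+0.000j S between n0,n3
  Y(R5) = 0.02427+0.000j S between n0,n3
  Y(R6) = 0.0002786+0.000j S between n0,n4
  Y(R7) = 0.0003145+0.000j S between n2,n0
  Y(L1) = 0.000-0.01634j S between n4,n3
  Y(R8) = 0.01527+0.000j S between n0,n3
  I3: injects 0.0218 A into n1 (from n4)
  Y(R9) = 0.7299+0.000j S between n4,n0
  Y(R10) = 0.0001513+0.000j S between n1,n3
  Y(L2) = 0.000-0.01288j S between n3,n1
  Y(R11) = 0.0008130+0.000j S between n2,n3
  Y(R12) = 0.01961+0.000j S between n0,n1
  Y(C1) = 0.000+0.005335j S between n1,n0
  Y(R13) = 0.1689+0.000j S between n3,n4
  Y(C2) = 0.000+0.0005848j S between n0,n4
  V1: constraint V(n3)−V(n1) = 4.61
Assemble and solve the 5×5 MNA system:
  V(n1)=-2.335+0.04362j  V(n2)=-0.8374+0.01078j  V(n3)=2.275+0.04362j  V(n4)=0.3926-0.02591j
  i(V1)=-1.091+0.06680j

-1.002+0.01872j A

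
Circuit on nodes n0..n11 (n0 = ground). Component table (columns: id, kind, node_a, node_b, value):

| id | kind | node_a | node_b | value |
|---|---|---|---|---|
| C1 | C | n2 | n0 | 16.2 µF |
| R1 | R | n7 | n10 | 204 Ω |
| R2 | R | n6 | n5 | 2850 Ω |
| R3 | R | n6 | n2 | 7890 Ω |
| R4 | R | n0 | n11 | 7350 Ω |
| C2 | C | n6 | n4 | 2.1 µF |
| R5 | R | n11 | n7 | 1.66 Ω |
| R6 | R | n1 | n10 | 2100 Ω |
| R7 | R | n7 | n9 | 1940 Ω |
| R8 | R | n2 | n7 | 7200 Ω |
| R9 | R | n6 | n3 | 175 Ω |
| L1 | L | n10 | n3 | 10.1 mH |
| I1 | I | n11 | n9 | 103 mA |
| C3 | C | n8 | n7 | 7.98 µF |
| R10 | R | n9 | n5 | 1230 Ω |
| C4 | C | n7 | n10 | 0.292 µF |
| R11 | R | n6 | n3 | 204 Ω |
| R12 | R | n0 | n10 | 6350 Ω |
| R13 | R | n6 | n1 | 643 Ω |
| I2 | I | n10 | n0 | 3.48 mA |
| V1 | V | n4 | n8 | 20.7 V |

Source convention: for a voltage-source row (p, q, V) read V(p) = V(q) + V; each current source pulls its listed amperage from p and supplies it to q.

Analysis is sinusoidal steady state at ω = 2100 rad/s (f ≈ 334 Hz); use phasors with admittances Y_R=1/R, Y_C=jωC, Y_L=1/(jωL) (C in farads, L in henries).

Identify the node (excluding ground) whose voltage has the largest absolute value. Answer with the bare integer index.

9

Element admittances at ω=2100 rad/s:
  Y(C1) = 0.000+0.03402j S between n2,n0
  Y(R1) = 0.004902+0.000j S between n7,n10
  Y(R2) = 0.0003509+0.000j S between n6,n5
  Y(R3) = 0.0001267+0.000j S between n6,n2
  Y(R4) = 0.0001361+0.000j S between n0,n11
  Y(C2) = 0.000+0.004410j S between n6,n4
  Y(R5) = 0.6024+0.000j S between n11,n7
  Y(R6) = 0.0004762+0.000j S between n1,n10
  Y(R7) = 0.0005155+0.000j S between n7,n9
  Y(R8) = 0.0001389+0.000j S between n2,n7
  Y(R9) = 0.005714+0.000j S between n6,n3
  Y(L1) = 0.000-0.04715j S between n10,n3
  I1: injects 0.103 A into n9 (from n11)
  Y(C3) = 0.000+0.01676j S between n8,n7
  Y(R10) = 0.0008130+0.000j S between n9,n5
  Y(C4) = 0.000+0.0006132j S between n7,n10
  Y(R11) = 0.004902+0.000j S between n6,n3
  Y(R12) = 0.0001575+0.000j S between n0,n10
  Y(R13) = 0.001555+0.000j S between n6,n1
  I2: injects 0.00348 A into n0 (from n10)
  V1: constraint V(n4)−V(n8) = 20.7
Assemble and solve the 12×12 MNA system:
  V(n1)=1.076+3.028j  V(n2)=0.004783+0.04247j  V(n3)=-2.583+1.854j  V(n4)=7.095-0.9143j  V(n5)=89.87+0.9437j  V(n6)=2.069+3.708j  V(n7)=-12.28-2.131j  V(n8)=-13.61-0.9143j  V(n9)=127.8-0.2492j  V(n10)=-2.166+0.8070j  V(n11)=-12.45-2.130j
  i(V1)=-0.02038-0.02216j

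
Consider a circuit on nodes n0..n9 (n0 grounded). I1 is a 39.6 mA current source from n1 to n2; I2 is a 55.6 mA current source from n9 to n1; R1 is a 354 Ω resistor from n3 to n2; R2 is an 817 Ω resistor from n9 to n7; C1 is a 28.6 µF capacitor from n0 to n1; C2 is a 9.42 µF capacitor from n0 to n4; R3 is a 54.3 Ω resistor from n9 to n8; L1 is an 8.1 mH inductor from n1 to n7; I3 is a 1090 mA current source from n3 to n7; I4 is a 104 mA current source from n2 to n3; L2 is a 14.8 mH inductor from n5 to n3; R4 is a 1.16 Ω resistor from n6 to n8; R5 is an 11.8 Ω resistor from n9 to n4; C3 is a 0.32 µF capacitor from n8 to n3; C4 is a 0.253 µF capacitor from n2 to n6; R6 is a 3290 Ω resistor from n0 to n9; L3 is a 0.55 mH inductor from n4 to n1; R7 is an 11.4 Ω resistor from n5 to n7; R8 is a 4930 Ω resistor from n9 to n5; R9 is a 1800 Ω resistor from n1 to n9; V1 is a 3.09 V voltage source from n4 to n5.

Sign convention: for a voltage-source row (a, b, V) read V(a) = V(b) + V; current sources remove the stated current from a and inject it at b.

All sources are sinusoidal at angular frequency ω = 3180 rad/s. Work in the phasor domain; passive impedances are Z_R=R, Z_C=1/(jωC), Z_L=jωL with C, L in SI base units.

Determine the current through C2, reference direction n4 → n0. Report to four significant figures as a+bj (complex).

0.005398-0.01174j A

Element admittances at ω=3180 rad/s:
  I1: injects 0.0396 A into n2 (from n1)
  I2: injects 0.0556 A into n1 (from n9)
  Y(R1) = 0.002825+0.000j S between n3,n2
  Y(R2) = 0.001224+0.000j S between n9,n7
  Y(C1) = 0.000+0.09095j S between n0,n1
  Y(C2) = 0.000+0.02996j S between n0,n4
  Y(R3) = 0.01842+0.000j S between n9,n8
  Y(L1) = 0.000-0.03882j S between n1,n7
  I3: injects 1.09 A into n7 (from n3)
  I4: injects 0.104 A into n3 (from n2)
  Y(L2) = 0.000-0.02125j S between n5,n3
  Y(R4) = 0.8621+0.000j S between n6,n8
  Y(R5) = 0.08475+0.000j S between n9,n4
  Y(C3) = 0.000+0.001018j S between n8,n3
  Y(C4) = 0.000+0.0008045j S between n2,n6
  Y(R6) = 0.0003040+0.000j S between n0,n9
  Y(L3) = 0.000-0.5718j S between n4,n1
  Y(R7) = 0.08772+0.000j S between n5,n7
  Y(R8) = 0.0002028+0.000j S between n9,n5
  Y(R9) = 0.0005556+0.000j S between n1,n9
  V1: constraint V(n4)−V(n5) = 3.09
Assemble and solve the 10×10 MNA system:
  V(n1)=0.1313+0.05941j  V(n2)=-39.20-41.02j  V(n3)=-5.618-53.46j  V(n4)=-0.3920-0.1802j  V(n5)=-3.482-0.1802j  V(n6)=4.487-3.160j  V(n7)=7.521+3.039j  V(n8)=4.452-3.119j  V(n9)=0.01650-0.6544j
  i(V1)=0.1662-0.3277j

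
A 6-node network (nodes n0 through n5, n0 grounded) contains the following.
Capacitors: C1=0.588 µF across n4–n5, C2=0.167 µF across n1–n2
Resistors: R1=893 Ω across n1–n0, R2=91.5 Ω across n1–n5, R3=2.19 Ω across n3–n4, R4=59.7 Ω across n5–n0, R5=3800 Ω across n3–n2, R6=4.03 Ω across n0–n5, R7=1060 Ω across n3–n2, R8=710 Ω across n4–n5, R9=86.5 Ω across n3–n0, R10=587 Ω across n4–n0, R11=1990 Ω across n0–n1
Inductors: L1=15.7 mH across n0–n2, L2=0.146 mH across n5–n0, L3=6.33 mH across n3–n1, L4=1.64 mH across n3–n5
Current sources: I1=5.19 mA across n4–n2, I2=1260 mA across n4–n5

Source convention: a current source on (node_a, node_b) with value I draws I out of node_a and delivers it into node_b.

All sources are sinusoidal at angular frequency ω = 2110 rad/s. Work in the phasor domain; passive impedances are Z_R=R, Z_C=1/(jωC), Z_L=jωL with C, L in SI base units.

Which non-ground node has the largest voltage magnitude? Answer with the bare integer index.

4

Apply KCL at each of the 5 non-ground nodes and solve the resulting linear system.
Node n1: branches {R1, R2, C2, L3, R11} → V_1 = -1.150-4.124j
Node n2: branches {L1, R5, C2, R7, I1} → V_2 = 0.1952+0.1965j
Node n3: branches {R3, R5, L3, R7, R9, L4} → V_3 = -0.4520-4.293j
Node n4: branches {C1, R3, R8, I1, R10, I2} → V_4 = -3.213-4.256j
Node n5: branches {C1, R2, L2, R4, R6, R8, L4, I2} → V_5 = -0.02109+0.003765j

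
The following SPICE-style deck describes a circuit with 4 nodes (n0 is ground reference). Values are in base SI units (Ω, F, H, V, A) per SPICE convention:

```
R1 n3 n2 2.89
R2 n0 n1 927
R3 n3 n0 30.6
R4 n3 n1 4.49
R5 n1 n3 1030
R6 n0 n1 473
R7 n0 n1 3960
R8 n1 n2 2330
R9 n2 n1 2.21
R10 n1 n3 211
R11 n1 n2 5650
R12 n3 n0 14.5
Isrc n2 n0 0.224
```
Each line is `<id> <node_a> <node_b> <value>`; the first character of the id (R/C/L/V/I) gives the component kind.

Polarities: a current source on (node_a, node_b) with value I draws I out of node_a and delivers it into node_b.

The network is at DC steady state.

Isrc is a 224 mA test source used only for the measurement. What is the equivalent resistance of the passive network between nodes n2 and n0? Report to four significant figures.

Element admittances at DC:
  Y(R1) = 0.3460 S between n3,n2
  Y(R2) = 0.001079 S between n0,n1
  Y(R3) = 0.03268 S between n3,n0
  Y(R4) = 0.2227 S between n3,n1
  Y(R5) = 0.0009709 S between n1,n3
  Y(R6) = 0.002114 S between n0,n1
  Y(R7) = 0.0002525 S between n0,n1
  Y(R8) = 0.0004292 S between n1,n2
  Y(R9) = 0.4525 S between n2,n1
  Y(R10) = 0.004739 S between n1,n3
  Y(R11) = 0.0001770 S between n1,n2
  Y(R12) = 0.06897 S between n3,n0
  Isrc: injects 0.224 A into n0 (from n2)
Assemble and solve the 3×3 MNA system:
  V(n1)=-2.402  V(n2)=-2.561  V(n3)=-2.122

R_eq = 11.43 Ω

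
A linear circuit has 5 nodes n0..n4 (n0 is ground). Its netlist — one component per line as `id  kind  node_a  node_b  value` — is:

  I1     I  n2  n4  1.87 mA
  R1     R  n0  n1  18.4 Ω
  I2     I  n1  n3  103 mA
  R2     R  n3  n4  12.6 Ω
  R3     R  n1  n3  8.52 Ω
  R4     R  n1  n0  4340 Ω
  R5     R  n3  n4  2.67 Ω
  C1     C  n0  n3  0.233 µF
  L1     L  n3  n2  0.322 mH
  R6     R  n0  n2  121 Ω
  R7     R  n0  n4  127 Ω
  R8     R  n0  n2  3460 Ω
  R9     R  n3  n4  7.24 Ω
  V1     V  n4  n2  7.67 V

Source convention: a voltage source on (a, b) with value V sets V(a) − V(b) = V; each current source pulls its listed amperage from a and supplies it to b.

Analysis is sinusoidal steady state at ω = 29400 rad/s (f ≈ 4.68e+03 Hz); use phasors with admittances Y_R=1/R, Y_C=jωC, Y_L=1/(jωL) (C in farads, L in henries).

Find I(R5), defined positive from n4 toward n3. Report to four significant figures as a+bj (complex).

0.1062-0.4820j A

MNA unknowns: 4 node voltages V₁..V_4 plus 1 source current (V1)
I1: z[2]−=0.00187, z[4]+=0.00187
R1: Y=0.05435+0.000j on G[0,1]
I2: z[1]−=0.103, z[3]+=0.103
R2: Y=0.07937+0.000j on G[3,4]
R3: Y=0.1174+0.000j on G[1,3]
R4: Y=0.0002304+0.000j on G[1,0]
R5: Y=0.3745+0.000j on G[3,4]
C1: Y=0.000+0.006850j on G[0,3]
L1: Y=0.000-0.1056j on G[3,2]
R6: Y=0.008264+0.000j on G[0,2]
R7: Y=0.007874+0.000j on G[0,4]
R8: Y=0.0002890+0.000j on G[0,2]
R9: Y=0.1381+0.000j on G[3,4]
V1: row V4−V2=7.67, i_V1 at 4,2
solve → V1=0.6063+0.1150j, V2=-5.621-1.118j, V3=1.766+0.1685j, V4=2.049-1.118j
aux → i_V1=-0.1821+0.7707j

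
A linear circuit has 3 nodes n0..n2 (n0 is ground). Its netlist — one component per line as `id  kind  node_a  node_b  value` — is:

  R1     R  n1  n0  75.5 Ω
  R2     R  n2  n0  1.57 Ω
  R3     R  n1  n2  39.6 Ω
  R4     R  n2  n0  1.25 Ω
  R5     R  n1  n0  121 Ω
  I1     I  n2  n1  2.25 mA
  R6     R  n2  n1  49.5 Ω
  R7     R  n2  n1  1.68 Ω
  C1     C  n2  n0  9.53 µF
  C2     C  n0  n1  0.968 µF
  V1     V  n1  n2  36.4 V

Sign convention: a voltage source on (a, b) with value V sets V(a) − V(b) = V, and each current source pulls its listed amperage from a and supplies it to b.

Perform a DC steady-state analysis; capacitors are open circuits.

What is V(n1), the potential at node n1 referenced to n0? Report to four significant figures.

Apply KCL at each of the 2 non-ground nodes and solve the resulting linear system.
Node n1: branches {R1, R3, R5, I1, R6, R7, C2, V1} → V_1 = 35.86
Node n2: branches {R2, R3, R4, I1, R6, R7, C1, V1} → V_2 = -0.5368
Source currents: i(V1)=-24.09

35.86 V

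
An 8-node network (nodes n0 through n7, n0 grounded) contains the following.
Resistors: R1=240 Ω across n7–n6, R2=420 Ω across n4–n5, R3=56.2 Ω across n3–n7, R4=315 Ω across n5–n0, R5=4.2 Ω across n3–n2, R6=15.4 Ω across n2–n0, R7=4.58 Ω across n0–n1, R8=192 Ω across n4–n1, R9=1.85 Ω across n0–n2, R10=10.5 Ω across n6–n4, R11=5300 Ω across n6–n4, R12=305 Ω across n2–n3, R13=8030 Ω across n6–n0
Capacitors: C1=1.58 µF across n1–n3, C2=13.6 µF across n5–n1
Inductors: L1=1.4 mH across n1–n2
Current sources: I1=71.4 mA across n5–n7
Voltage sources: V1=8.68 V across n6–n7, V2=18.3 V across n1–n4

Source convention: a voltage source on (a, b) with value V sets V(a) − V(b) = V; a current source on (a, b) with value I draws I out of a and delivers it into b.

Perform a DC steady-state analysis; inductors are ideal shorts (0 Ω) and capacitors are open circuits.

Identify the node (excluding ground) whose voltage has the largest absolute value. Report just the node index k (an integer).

Element admittances at DC:
  Y(R1) = 0.004167 S between n7,n6
  Y(R2) = 0.002381 S between n4,n5
  Y(C1) = 0.000 S between n1,n3
  L1: short n1↔n2 (DC inductor)
  Y(R3) = 0.01779 S between n3,n7
  Y(R4) = 0.003175 S between n5,n0
  Y(R5) = 0.2381 S between n3,n2
  Y(R6) = 0.06494 S between n2,n0
  Y(R7) = 0.2183 S between n0,n1
  Y(R8) = 0.005208 S between n4,n1
  Y(R9) = 0.5405 S between n0,n2
  Y(R10) = 0.09524 S between n6,n4
  I1: injects 0.0714 A into n7 (from n5)
  Y(R11) = 0.0001887 S between n6,n4
  Y(R12) = 0.003279 S between n2,n3
  Y(R13) = 0.0001245 S between n6,n0
  Y(C2) = 0.000 S between n5,n1
  V1: constraint V(n6)−V(n7) = 8.68
  V2: constraint V(n1)−V(n4) = 18.3
Assemble and solve the 10×10 MNA system:
  V(n1)=0.08167  V(n2)=0.08167  V(n3)=-1.452  V(n4)=-18.22  V(n5)=-20.66  V(n6)=-13.57  V(n7)=-22.25
  i(L1)=0.4196  i(V1)=-0.4777  i(V2)=-0.5327

7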